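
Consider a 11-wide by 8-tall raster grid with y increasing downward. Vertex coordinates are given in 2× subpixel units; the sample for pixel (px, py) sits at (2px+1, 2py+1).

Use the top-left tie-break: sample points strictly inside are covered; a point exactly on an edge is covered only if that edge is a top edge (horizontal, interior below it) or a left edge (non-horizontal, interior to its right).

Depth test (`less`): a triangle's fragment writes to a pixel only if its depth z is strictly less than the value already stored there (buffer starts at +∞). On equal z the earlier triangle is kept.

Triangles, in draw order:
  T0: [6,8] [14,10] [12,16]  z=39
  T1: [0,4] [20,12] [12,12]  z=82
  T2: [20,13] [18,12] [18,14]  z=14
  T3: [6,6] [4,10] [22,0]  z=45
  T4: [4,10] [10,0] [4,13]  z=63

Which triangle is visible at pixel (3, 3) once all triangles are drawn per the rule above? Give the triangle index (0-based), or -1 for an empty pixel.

T0:
  2·area = 52
  edge (6, 8)→(14, 10): d=(8,2) right/bottom  bias=-1
  edge (14, 10)→(12, 16): d=(-2,6) right/bottom  bias=-1
  edge (12, 16)→(6, 8): d=(-6,-8) top-left  bias=+0
    (8,0)@(17, 1): e=[-78,0,130] → ·  [on edge]
    (7,3)@(15, 7): e=[-26,0,78] → ·  [on edge]
    (3,4)@(7, 9): e=[6,44,2] → █
    (4,4)@(9, 9): e=[2,32,18] → █
    (5,4)@(11, 9): e=[-2,20,34] → ·
    (3,5)@(7, 11): e=[22,40,-10] → ·
    (4,5)@(9, 11): e=[18,28,6] → █
    (5,5)@(11, 11): e=[14,16,22] → █
    (6,5)@(13, 11): e=[10,4,38] → █
    (7,5)@(15, 11): e=[6,-8,54] → ·
    (4,6)@(9, 13): e=[34,24,-6] → ·
    (5,6)@(11, 13): e=[30,12,10] → █
    (6,6)@(13, 13): e=[26,0,26] → ·  [on edge]
  covered (6 px):
    · · · · · · · · · · ·
    · · · · · · · · · · ·
    · · · · · · · · · · ·
    · · · · · · · · · · ·
    · · · █ █ · · · · · ·
    · · · · █ █ █ · · · ·
    · · · · · █ · · · · ·
    · · · · · · · · · · ·
T1:
  2·area = 64
  edge (0, 4)→(20, 12): d=(20,8) right/bottom  bias=-1
  edge (20, 12)→(12, 12): d=(-8,0) right/bottom  bias=-1
  edge (12, 12)→(0, 4): d=(-12,-8) top-left  bias=+0
    (2,3)@(5, 7): e=[20,40,4] → █
    (3,3)@(7, 7): e=[4,40,20] → █
    (4,3)@(9, 7): e=[-12,40,36] → ·
    (2,4)@(5, 9): e=[60,24,-20] → ·
    (3,4)@(7, 9): e=[44,24,-4] → ·
    (4,4)@(9, 9): e=[28,24,12] → █
    (5,4)@(11, 9): e=[12,24,28] → █
    (6,4)@(13, 9): e=[-4,24,44] → ·
    (4,5)@(9, 11): e=[68,8,-12] → ·
    (5,5)@(11, 11): e=[52,8,4] → █
    (6,5)@(13, 11): e=[36,8,20] → █
    (7,5)@(15, 11): e=[20,8,36] → █
  covered (8 px):
    · · · · · · · · · · ·
    · · · · · · · · · · ·
    · · · · · · · · · · ·
    · · █ █ · · · · · · ·
    · · · · █ █ · · · · ·
    · · · · · █ █ █ █ · ·
    · · · · · · · · · · ·
    · · · · · · · · · · ·
T2:
  2·area = 4  (B↔C swapped to make it positive)
  edge (20, 13)→(18, 14): d=(-2,1) right/bottom  bias=-1
  edge (18, 14)→(18, 12): d=(0,-2) top-left  bias=+0
  edge (18, 12)→(20, 13): d=(2,1) right/bottom  bias=-1
    (9,6)@(19, 13): e=[1,2,1] → █
    (10,6)@(21, 13): e=[-1,6,-1] → ·
    (9,7)@(19, 15): e=[-3,2,5] → ·
  covered (1 px):
    · · · · · · · · · · ·
    · · · · · · · · · · ·
    · · · · · · · · · · ·
    · · · · · · · · · · ·
    · · · · · · · · · · ·
    · · · · · · · · · · ·
    · · · · · · · · · █ ·
    · · · · · · · · · · ·
T3:
  2·area = 52  (B↔C swapped to make it positive)
  edge (6, 6)→(22, 0): d=(16,-6) top-left  bias=+0
  edge (22, 0)→(4, 10): d=(-18,10) right/bottom  bias=-1
  edge (4, 10)→(6, 6): d=(2,-4) top-left  bias=+0
    (7,1)@(15, 3): e=[6,16,30] → █
    (8,1)@(17, 3): e=[18,-4,38] → ·
    (4,2)@(9, 5): e=[2,40,10] → █
    (5,2)@(11, 5): e=[14,20,18] → █
    (6,2)@(13, 5): e=[26,0,26] → ·  [on edge]
    (7,2)@(15, 5): e=[38,-20,34] → ·
    (3,3)@(7, 7): e=[22,24,6] → █
    (5,3)@(11, 7): e=[46,-16,22] → ·
    (2,4)@(5, 9): e=[42,8,2] → █
    (3,4)@(7, 9): e=[54,-12,10] → ·
    (4,4)@(9, 9): e=[66,-32,18] → ·
    (2,5)@(5, 11): e=[74,-28,6] → ·
  covered (6 px):
    · · · · · · · · · · ·
    · · · · · · · █ · · ·
    · · · · █ █ · · · · ·
    · · · █ █ · · · · · ·
    · · █ · · · · · · · ·
    · · · · · · · · · · ·
    · · · · · · · · · · ·
    · · · · · · · · · · ·
T4:
  2·area = 18
  edge (4, 10)→(10, 0): d=(6,-10) top-left  bias=+0
  edge (10, 0)→(4, 13): d=(-6,13) right/bottom  bias=-1
  edge (4, 13)→(4, 10): d=(0,-3) top-left  bias=+0
    (3,2)@(7, 5): e=[0,9,9] → █  [on edge]
    (4,2)@(9, 5): e=[20,-17,15] → ·
    (3,3)@(7, 7): e=[12,-3,9] → ·
    (2,4)@(5, 9): e=[4,11,3] → █
    (3,4)@(7, 9): e=[24,-15,9] → ·
    (2,5)@(5, 11): e=[16,-1,3] → ·
    (0,7)@(1, 15): e=[0,27,-9] → ·  [on edge]
  covered (2 px):
    · · · · · · · · · · ·
    · · · · · · · · · · ·
    · · · █ · · · · · · ·
    · · · · · · · · · · ·
    · · █ · · · · · · · ·
    · · · · · · · · · · ·
    · · · · · · · · · · ·
    · · · · · · · · · · ·

Z-buffer (winner per pixel, '.' = empty):
  . . . . . . . . . . .
  . . . . . . . 3 . . .
  . . . 4 3 3 . . . . .
  . . 1 3 3 . . . . . .
  . . 3 0 0 1 . . . . .
  . . . . 0 0 0 1 1 . .
  . . . . . 0 . . . 2 .
  . . . . . . . . . . .

Final: 3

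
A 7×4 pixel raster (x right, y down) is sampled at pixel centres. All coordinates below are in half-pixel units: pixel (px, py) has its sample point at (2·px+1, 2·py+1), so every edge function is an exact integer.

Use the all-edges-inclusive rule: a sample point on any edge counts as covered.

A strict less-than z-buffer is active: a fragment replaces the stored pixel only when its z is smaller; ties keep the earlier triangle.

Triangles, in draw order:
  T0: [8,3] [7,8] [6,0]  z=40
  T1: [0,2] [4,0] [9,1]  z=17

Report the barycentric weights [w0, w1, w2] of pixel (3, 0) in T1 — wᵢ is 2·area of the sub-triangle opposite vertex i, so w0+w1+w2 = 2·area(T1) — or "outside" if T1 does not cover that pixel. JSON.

T0:
  2·area = 13
  edge (8, 3)→(7, 8): d=(-1,5) inclusive
  edge (7, 8)→(6, 0): d=(-1,-8) inclusive
  edge (6, 0)→(8, 3): d=(2,3) inclusive
    (3,1)@(7, 3): e=[5,5,3] → █
    (4,1)@(9, 3): e=[-5,21,-3] → ·
    (3,2)@(7, 5): e=[3,3,7] → █
    (4,2)@(9, 5): e=[-7,19,1] → ·
    (3,3)@(7, 7): e=[1,1,11] → █
    (4,3)@(9, 7): e=[-9,17,5] → ·
  covered (3 px):
    · · · · · · ·
    · · · █ · · ·
    · · · █ · · ·
    · · · █ · · ·
T1:
  2·area = 14
  edge (0, 2)→(4, 0): d=(4,-2) inclusive
  edge (4, 0)→(9, 1): d=(5,1) inclusive
  edge (9, 1)→(0, 2): d=(-9,1) inclusive
    (1,0)@(3, 1): e=[2,6,6] → █
    (2,0)@(5, 1): e=[6,4,4] → █
    (3,0)@(7, 1): e=[10,2,2] → █
    (4,0)@(9, 1): e=[14,0,0] → █  [on edge]
    (5,0)@(11, 1): e=[18,-2,-2] → ·
    (1,1)@(3, 3): e=[10,16,-12] → ·
    (2,1)@(5, 3): e=[14,14,-14] → ·
    (3,1)@(7, 3): e=[18,12,-16] → ·
    (4,1)@(9, 3): e=[22,10,-18] → ·
  covered (4 px):
    · █ █ █ █ · ·
    · · · · · · ·
    · · · · · · ·
    · · · · · · ·

Result: [2,2,10]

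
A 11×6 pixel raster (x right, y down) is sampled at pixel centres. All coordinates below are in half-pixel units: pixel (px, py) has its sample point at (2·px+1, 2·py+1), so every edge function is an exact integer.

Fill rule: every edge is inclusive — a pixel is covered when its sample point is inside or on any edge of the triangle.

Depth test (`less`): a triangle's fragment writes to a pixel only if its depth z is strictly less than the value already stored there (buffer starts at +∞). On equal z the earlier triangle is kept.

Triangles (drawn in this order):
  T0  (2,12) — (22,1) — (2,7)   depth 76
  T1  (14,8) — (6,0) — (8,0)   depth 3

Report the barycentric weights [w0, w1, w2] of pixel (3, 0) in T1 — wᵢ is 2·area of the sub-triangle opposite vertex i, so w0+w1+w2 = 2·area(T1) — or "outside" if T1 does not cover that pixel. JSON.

T0:
  2·area = 100  (B↔C swapped to make it positive)
  edge (2, 12)→(2, 7): d=(0,-5) inclusive
  edge (2, 7)→(22, 1): d=(20,-6) inclusive
  edge (22, 1)→(2, 12): d=(-20,11) inclusive
    (8,1)@(17, 3): e=[75,10,15] → #
    (9,1)@(19, 3): e=[85,22,-7] → ·
    (4,2)@(9, 5): e=[35,2,63] → #
    (5,2)@(11, 5): e=[45,14,41] → #
    (6,2)@(13, 5): e=[55,26,19] → #
    (7,2)@(15, 5): e=[65,38,-3] → ·
    (8,2)@(17, 5): e=[75,50,-25] → ·
    (1,3)@(3, 7): e=[5,6,89] → #
    (2,3)@(5, 7): e=[15,18,67] → #
    (3,3)@(7, 7): e=[25,30,45] → #
    (6,3)@(13, 7): e=[55,66,-21] → ·
    (1,4)@(3, 9): e=[5,46,49] → #
  covered (13 px):
    · · · · · · · · · · ·
    · · · · · · · · # · ·
    · · · · # # # · · · ·
    · # # # # # · · · · ·
    · # # # · · · · · · ·
    · # · · · · · · · · ·
T1:
  2·area = 16
  edge (14, 8)→(6, 0): d=(-8,-8) inclusive
  edge (6, 0)→(8, 0): d=(2,0) inclusive
  edge (8, 0)→(14, 8): d=(6,8) inclusive
    (3,0)@(7, 1): e=[0,2,14] → #  [on edge]
    (4,0)@(9, 1): e=[16,2,-2] → ·
    (3,1)@(7, 3): e=[-16,6,26] → ·
    (4,1)@(9, 3): e=[0,6,10] → #  [on edge]
    (5,1)@(11, 3): e=[16,6,-6] → ·
    (4,2)@(9, 5): e=[-16,10,22] → ·
    (5,2)@(11, 5): e=[0,10,6] → #  [on edge]
    (6,2)@(13, 5): e=[16,10,-10] → ·
    (5,3)@(11, 7): e=[-16,14,18] → ·
    (6,3)@(13, 7): e=[0,14,2] → #  [on edge]
    (7,3)@(15, 7): e=[16,14,-14] → ·
    (6,4)@(13, 9): e=[-16,18,14] → ·
    (7,4)@(15, 9): e=[0,18,-2] → ·  [on edge]
    (8,5)@(17, 11): e=[0,22,-6] → ·  [on edge]
  covered (4 px):
    · · · # · · · · · · ·
    · · · · # · · · · · ·
    · · · · · # · · · · ·
    · · · · · · # · · · ·
    · · · · · · · · · · ·
    · · · · · · · · · · ·

Result: [2,14,0]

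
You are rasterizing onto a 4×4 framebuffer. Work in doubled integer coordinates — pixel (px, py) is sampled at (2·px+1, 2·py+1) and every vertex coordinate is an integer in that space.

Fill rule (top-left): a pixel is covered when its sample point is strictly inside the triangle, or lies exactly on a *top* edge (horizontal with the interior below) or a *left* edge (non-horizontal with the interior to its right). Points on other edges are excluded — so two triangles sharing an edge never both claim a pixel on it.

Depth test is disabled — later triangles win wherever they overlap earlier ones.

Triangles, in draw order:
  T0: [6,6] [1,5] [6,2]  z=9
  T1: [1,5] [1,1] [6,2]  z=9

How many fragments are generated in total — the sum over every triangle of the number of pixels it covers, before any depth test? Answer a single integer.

T0:
  2·area = 20
  edge (6, 6)→(1, 5): d=(-5,-1) top-left  bias=+0
  edge (1, 5)→(6, 2): d=(5,-3) top-left  bias=+0
  edge (6, 2)→(6, 6): d=(0,4) right/bottom  bias=-1
    (2,1)@(5, 3): e=[14,2,4] → X
    (3,1)@(7, 3): e=[16,8,-4] → .
    (0,2)@(1, 5): e=[0,0,20] → X  [on edge]
    (1,2)@(3, 5): e=[2,6,12] → X
    (3,2)@(7, 5): e=[6,18,-4] → .
    (0,3)@(1, 7): e=[-10,10,20] → .
    (1,3)@(3, 7): e=[-8,16,12] → .
    (2,3)@(5, 7): e=[-6,22,4] → .
  covered (4 px):
    . . . .
    . . X .
    X X X .
    . . . .
T1:
  2·area = 20
  edge (1, 5)→(1, 1): d=(0,-4) top-left  bias=+0
  edge (1, 1)→(6, 2): d=(5,1) right/bottom  bias=-1
  edge (6, 2)→(1, 5): d=(-5,3) right/bottom  bias=-1
    (0,0)@(1, 1): e=[0,0,20] → .  [on edge]
    (0,1)@(1, 3): e=[0,10,10] → X  [on edge]
    (1,1)@(3, 3): e=[8,8,4] → X
    (2,1)@(5, 3): e=[16,6,-2] → .
    (0,2)@(1, 5): e=[0,20,0] → .  [on edge]
    (1,2)@(3, 5): e=[8,18,-6] → .
    (0,3)@(1, 7): e=[0,30,-10] → .  [on edge]
  covered (2 px):
    . . . .
    X X . .
    . . . .
    . . . .

Answer: 6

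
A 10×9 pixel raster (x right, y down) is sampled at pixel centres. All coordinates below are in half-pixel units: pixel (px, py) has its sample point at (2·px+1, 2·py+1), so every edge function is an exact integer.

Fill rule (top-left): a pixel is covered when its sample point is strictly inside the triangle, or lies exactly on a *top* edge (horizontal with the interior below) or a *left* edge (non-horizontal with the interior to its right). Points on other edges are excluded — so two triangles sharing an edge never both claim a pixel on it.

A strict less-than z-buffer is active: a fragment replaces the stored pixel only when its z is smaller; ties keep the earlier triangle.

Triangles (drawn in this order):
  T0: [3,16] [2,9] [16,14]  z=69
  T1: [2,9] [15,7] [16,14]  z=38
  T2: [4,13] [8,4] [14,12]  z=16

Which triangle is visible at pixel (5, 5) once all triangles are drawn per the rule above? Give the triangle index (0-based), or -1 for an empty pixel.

T0:
  2·area = 93
  edge (3, 16)→(2, 9): d=(-1,-7) top-left  bias=+0
  edge (2, 9)→(16, 14): d=(14,5) right/bottom  bias=-1
  edge (16, 14)→(3, 16): d=(-13,2) right/bottom  bias=-1
    (1,5)@(3, 11): e=[5,23,65] → #
    (2,5)@(5, 11): e=[19,13,61] → #
    (3,5)@(7, 11): e=[33,3,57] → #
    (4,5)@(9, 11): e=[47,-7,53] → ·
    (1,6)@(3, 13): e=[3,51,39] → #
    (4,6)@(9, 13): e=[45,21,27] → #
    (5,6)@(11, 13): e=[59,11,23] → #
    (6,6)@(13, 13): e=[73,1,19] → #
    (7,6)@(15, 13): e=[87,-9,15] → ·
    (1,7)@(3, 15): e=[1,79,13] → #
    (5,7)@(11, 15): e=[57,39,-3] → ·
    (6,7)@(13, 15): e=[71,29,-7] → ·
  covered (13 px):
    · · · · · · · · · ·
    · · · · · · · · · ·
    · · · · · · · · · ·
    · · · · · · · · · ·
    · · · · · · · · · ·
    · # # # · · · · · ·
    · # # # # # # · · ·
    · # # # # · · · · ·
    · · · · · · · · · ·
T1:
  2·area = 93
  edge (2, 9)→(15, 7): d=(13,-2) top-left  bias=+0
  edge (15, 7)→(16, 14): d=(1,7) right/bottom  bias=-1
  edge (16, 14)→(2, 9): d=(-14,-5) top-left  bias=+0
    (7,3)@(15, 7): e=[0,0,93] → ·  [on edge]
    (1,4)@(3, 9): e=[2,86,5] → #
    (2,4)@(5, 9): e=[6,72,15] → #
    (3,4)@(7, 9): e=[10,58,25] → #
    (4,4)@(9, 9): e=[14,44,35] → #
    (5,4)@(11, 9): e=[18,30,45] → #
    (6,4)@(13, 9): e=[22,16,55] → #
    (7,4)@(15, 9): e=[26,2,65] → #
    (8,4)@(17, 9): e=[30,-12,75] → ·
    (1,5)@(3, 11): e=[28,88,-23] → ·
    (2,5)@(5, 11): e=[32,74,-13] → ·
    (3,5)@(7, 11): e=[36,60,-3] → ·
  covered (12 px):
    · · · · · · · · · ·
    · · · · · · · · · ·
    · · · · · · · · · ·
    · · · · · · · · · ·
    · # # # # # # # · ·
    · · · · # # # # · ·
    · · · · · · · # · ·
    · · · · · · · · · ·
    · · · · · · · · · ·
T2:
  2·area = 86
  edge (4, 13)→(8, 4): d=(4,-9) top-left  bias=+0
  edge (8, 4)→(14, 12): d=(6,8) right/bottom  bias=-1
  edge (14, 12)→(4, 13): d=(-10,1) right/bottom  bias=-1
    (3,3)@(7, 7): e=[3,26,57] → #
    (4,3)@(9, 7): e=[21,10,55] → #
    (5,3)@(11, 7): e=[39,-6,53] → ·
    (3,4)@(7, 9): e=[11,38,37] → #
    (5,4)@(11, 9): e=[47,6,33] → #
    (6,4)@(13, 9): e=[65,-10,31] → ·
    (2,5)@(5, 11): e=[1,66,19] → #
    (6,5)@(13, 11): e=[73,2,11] → #
    (7,5)@(15, 11): e=[91,-14,9] → ·
    (2,6)@(5, 13): e=[9,78,-1] → ·
    (3,6)@(7, 13): e=[27,62,-3] → ·
    (4,6)@(9, 13): e=[45,46,-5] → ·
  covered (10 px):
    · · · · · · · · · ·
    · · · · · · · · · ·
    · · · · · · · · · ·
    · · · # # · · · · ·
    · · · # # # · · · ·
    · · # # # # # · · ·
    · · · · · · · · · ·
    · · · · · · · · · ·
    · · · · · · · · · ·

Z-buffer (winner per pixel, '.' = empty):
  . . . . . . . . . .
  . . . . . . . . . .
  . . . . . . . . . .
  . . . 2 2 . . . . .
  . 1 1 2 2 2 1 1 . .
  . 0 2 2 2 2 2 1 . .
  . 0 0 0 0 0 0 1 . .
  . 0 0 0 0 . . . . .
  . . . . . . . . . .

Answer: 2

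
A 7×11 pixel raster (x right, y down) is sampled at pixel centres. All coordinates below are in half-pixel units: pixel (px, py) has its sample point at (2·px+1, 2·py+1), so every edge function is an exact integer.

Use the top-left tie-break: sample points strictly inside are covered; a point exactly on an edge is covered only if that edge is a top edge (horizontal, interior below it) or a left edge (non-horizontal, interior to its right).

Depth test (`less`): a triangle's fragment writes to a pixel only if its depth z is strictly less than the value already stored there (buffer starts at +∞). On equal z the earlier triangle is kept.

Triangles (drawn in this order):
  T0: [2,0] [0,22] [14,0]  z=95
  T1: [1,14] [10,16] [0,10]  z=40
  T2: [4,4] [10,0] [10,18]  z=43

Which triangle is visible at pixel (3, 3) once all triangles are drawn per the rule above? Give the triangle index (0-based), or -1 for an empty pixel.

T0:
  2·area = 264  (B↔C swapped to make it positive)
  edge (2, 0)→(14, 0): d=(12,0) top-left  bias=+0
  edge (14, 0)→(0, 22): d=(-14,22) right/bottom  bias=-1
  edge (0, 22)→(2, 0): d=(2,-22) top-left  bias=+0
    (1,0)@(3, 1): e=[12,228,24] → X
    (2,0)@(5, 1): e=[12,184,68] → X
    (3,0)@(7, 1): e=[12,140,112] → X
    (4,0)@(9, 1): e=[12,96,156] → X
    (5,0)@(11, 1): e=[12,52,200] → X
    (6,0)@(13, 1): e=[12,8,244] → X
    (1,1)@(3, 3): e=[36,200,28] → X
    (6,1)@(13, 3): e=[36,-20,248] → .
    (1,2)@(3, 5): e=[60,172,32] → X
    (5,2)@(11, 5): e=[60,-4,208] → .
    (1,3)@(3, 7): e=[84,144,36] → X
    (5,3)@(11, 7): e=[84,-32,212] → .
    (0,5)@(1, 11): e=[132,132,0] → X  [on edge]
    (3,5)@(7, 11): e=[132,0,132] → .  [on edge]
  covered (33 px):
    . X X X X X X
    . X X X X X .
    . X X X X . .
    . X X X X . .
    . X X X . . .
    X X X . . . .
    X X X . . . .
    X X . . . . .
    X X . . . . .
    X . . . . . .
    . . . . . . .
T1:
  2·area = 34  (B↔C swapped to make it positive)
  edge (1, 14)→(0, 10): d=(-1,-4) top-left  bias=+0
  edge (0, 10)→(10, 16): d=(10,6) right/bottom  bias=-1
  edge (10, 16)→(1, 14): d=(-9,-2) top-left  bias=+0
    (0,5)@(1, 11): e=[3,4,27] → X
    (1,5)@(3, 11): e=[11,-8,31] → .
    (0,6)@(1, 13): e=[1,24,9] → X
    (1,6)@(3, 13): e=[9,12,13] → X
    (2,6)@(5, 13): e=[17,0,17] → .  [on edge]
    (0,7)@(1, 15): e=[-1,44,-9] → .
    (1,7)@(3, 15): e=[7,32,-5] → .
    (3,7)@(7, 15): e=[23,8,3] → X
    (4,7)@(9, 15): e=[31,-4,7] → .
    (3,8)@(7, 17): e=[21,28,-15] → .
  covered (4 px):
    . . . . . . .
    . . . . . . .
    . . . . . . .
    . . . . . . .
    . . . . . . .
    X . . . . . .
    X X . . . . .
    . . . X . . .
    . . . . . . .
    . . . . . . .
    . . . . . . .
T2:
  2·area = 108
  edge (4, 4)→(10, 0): d=(6,-4) top-left  bias=+0
  edge (10, 0)→(10, 18): d=(0,18) right/bottom  bias=-1
  edge (10, 18)→(4, 4): d=(-6,-14) top-left  bias=+0
    (4,0)@(9, 1): e=[2,18,88] → X
    (5,0)@(11, 1): e=[10,-18,116] → .
    (3,1)@(7, 3): e=[6,54,48] → X
    (5,1)@(11, 3): e=[22,-18,104] → .
    (2,2)@(5, 5): e=[10,90,8] → X
    (5,2)@(11, 5): e=[34,-18,92] → .
    (2,3)@(5, 7): e=[22,90,-4] → .
    (3,3)@(7, 7): e=[30,54,24] → X
    (5,3)@(11, 7): e=[46,-18,80] → .
    (3,4)@(7, 9): e=[42,54,12] → X
    (5,4)@(11, 9): e=[58,-18,68] → .
    (3,5)@(7, 11): e=[54,54,0] → X  [on edge]
  covered (14 px):
    . . . . X . .
    . . . X X . .
    . . X X X . .
    . . . X X . .
    . . . X X . .
    . . . X X . .
    . . . . X . .
    . . . . X . .
    . . . . . . .
    . . . . . . .
    . . . . . . .

Z-buffer (winner per pixel, '.' = empty):
  . 0 0 0 2 0 0
  . 0 0 2 2 0 .
  . 0 2 2 2 . .
  . 0 0 2 2 . .
  . 0 0 2 2 . .
  1 0 0 2 2 . .
  1 1 0 . 2 . .
  0 0 . 1 2 . .
  0 0 . . . . .
  0 . . . . . .
  . . . . . . .

Answer: 2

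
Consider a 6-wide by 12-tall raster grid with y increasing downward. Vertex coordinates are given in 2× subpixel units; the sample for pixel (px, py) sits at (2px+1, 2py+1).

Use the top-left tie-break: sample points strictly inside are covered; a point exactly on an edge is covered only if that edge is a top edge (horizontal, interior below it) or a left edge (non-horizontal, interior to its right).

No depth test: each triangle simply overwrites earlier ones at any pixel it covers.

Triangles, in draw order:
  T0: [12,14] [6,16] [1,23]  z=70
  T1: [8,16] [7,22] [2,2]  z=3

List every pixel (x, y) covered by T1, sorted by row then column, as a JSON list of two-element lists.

T0:
  2·area = 32  (B↔C swapped to make it positive)
  edge (12, 14)→(1, 23): d=(-11,9) right/bottom  bias=-1
  edge (1, 23)→(6, 16): d=(5,-7) top-left  bias=+0
  edge (6, 16)→(12, 14): d=(6,-2) top-left  bias=+0
    (5,4)@(11, 9): e=[64,0,-32] → ·  [on edge]
    (4,7)@(9, 15): e=[16,16,0] → #  [on edge]
    (5,7)@(11, 15): e=[-2,30,4] → ·
    (1,8)@(3, 17): e=[48,-16,0] → ·  [on edge]
    (3,8)@(7, 17): e=[12,12,8] → #
    (4,8)@(9, 17): e=[-6,26,12] → ·
    (2,9)@(5, 19): e=[8,8,16] → #
    (3,9)@(7, 19): e=[-10,22,20] → ·
    (1,10)@(3, 21): e=[4,4,24] → #
    (2,10)@(5, 21): e=[-14,18,28] → ·
    (0,11)@(1, 23): e=[0,0,32] → ·  [on edge]
    (1,11)@(3, 23): e=[-18,14,36] → ·
  covered (4 px):
    · · · · · ·
    · · · · · ·
    · · · · · ·
    · · · · · ·
    · · · · · ·
    · · · · · ·
    · · · · · ·
    · · · · # ·
    · · · # · ·
    · · # · · ·
    · # · · · ·
    · · · · · ·
T1:
  2·area = 50
  edge (8, 16)→(7, 22): d=(-1,6) right/bottom  bias=-1
  edge (7, 22)→(2, 2): d=(-5,-20) top-left  bias=+0
  edge (2, 2)→(8, 16): d=(6,14) right/bottom  bias=-1
    (1,2)@(3, 5): e=[41,5,4] → #
    (2,2)@(5, 5): e=[29,45,-24] → ·
    (1,3)@(3, 7): e=[39,-5,16] → ·
    (2,4)@(5, 9): e=[25,25,0] → ·  [on edge]
    (2,5)@(5, 11): e=[23,15,12] → #
    (3,5)@(7, 11): e=[11,55,-16] → ·
    (2,6)@(5, 13): e=[21,5,24] → #
    (3,6)@(7, 13): e=[9,45,-4] → ·
    (2,7)@(5, 15): e=[19,-5,36] → ·
    (3,7)@(7, 15): e=[7,35,8] → #
    (4,7)@(9, 15): e=[-5,75,-20] → ·
    (3,8)@(7, 17): e=[5,25,20] → #
    (5,11)@(11, 23): e=[-25,75,0] → ·  [on edge]
  covered (7 px):
    · · · · · ·
    · · · · · ·
    · # · · · ·
    · · · · · ·
    · · · · · ·
    · · # · · ·
    · · # · · ·
    · · · # · ·
    · · · # · ·
    · · · # · ·
    · · · # · ·
    · · · · · ·

Result: [[1,2],[2,5],[2,6],[3,7],[3,8],[3,9],[3,10]]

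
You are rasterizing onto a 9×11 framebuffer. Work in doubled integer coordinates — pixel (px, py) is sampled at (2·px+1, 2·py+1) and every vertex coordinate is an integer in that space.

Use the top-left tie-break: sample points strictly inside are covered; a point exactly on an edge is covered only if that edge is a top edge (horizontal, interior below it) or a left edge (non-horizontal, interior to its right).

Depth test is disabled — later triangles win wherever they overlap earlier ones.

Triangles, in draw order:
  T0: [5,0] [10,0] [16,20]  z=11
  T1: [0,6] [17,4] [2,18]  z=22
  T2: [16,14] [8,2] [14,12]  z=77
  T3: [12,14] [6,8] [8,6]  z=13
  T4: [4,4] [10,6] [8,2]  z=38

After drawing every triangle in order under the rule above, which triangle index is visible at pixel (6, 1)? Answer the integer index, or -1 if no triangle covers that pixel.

T0:
  2·area = 100
  edge (5, 0)→(10, 0): d=(5,0) top-left  bias=+0
  edge (10, 0)→(16, 20): d=(6,20) right/bottom  bias=-1
  edge (16, 20)→(5, 0): d=(-11,-20) top-left  bias=+0
    (3,0)@(7, 1): e=[5,66,29] → █
    (4,0)@(9, 1): e=[5,26,69] → █
    (5,0)@(11, 1): e=[5,-14,109] → ·
    (3,1)@(7, 3): e=[15,78,7] → █
    (5,1)@(11, 3): e=[15,-2,87] → ·
    (3,2)@(7, 5): e=[25,90,-15] → ·
    (4,2)@(9, 5): e=[25,50,25] → █
    (5,2)@(11, 5): e=[25,10,65] → █
    (6,2)@(13, 5): e=[25,-30,105] → ·
    (4,3)@(9, 7): e=[35,62,3] → █
    (6,3)@(13, 7): e=[35,-18,83] → ·
    (4,4)@(9, 9): e=[45,74,-19] → ·
  covered (12 px):
    · · · █ █ · · · ·
    · · · █ █ · · · ·
    · · · · █ █ · · ·
    · · · · █ █ · · ·
    · · · · · █ · · ·
    · · · · · · █ · ·
    · · · · · · █ · ·
    · · · · · · · · ·
    · · · · · · · █ ·
    · · · · · · · · ·
    · · · · · · · · ·
T1:
  2·area = 208
  edge (0, 6)→(17, 4): d=(17,-2) top-left  bias=+0
  edge (17, 4)→(2, 18): d=(-15,14) right/bottom  bias=-1
  edge (2, 18)→(0, 6): d=(-2,-12) top-left  bias=+0
    (4,2)@(9, 5): e=[1,97,110] → █
    (5,2)@(11, 5): e=[5,69,134] → █
    (6,2)@(13, 5): e=[9,41,158] → █
    (7,2)@(15, 5): e=[13,13,182] → █
    (8,2)@(17, 5): e=[17,-15,206] → ·
    (0,3)@(1, 7): e=[19,179,10] → █
    (1,3)@(3, 7): e=[23,151,34] → █
    (2,3)@(5, 7): e=[27,123,58] → █
    (3,3)@(7, 7): e=[31,95,82] → █
    (7,3)@(15, 7): e=[47,-17,178] → ·
    (0,4)@(1, 9): e=[53,149,6] → █
    (6,4)@(13, 9): e=[77,-19,150] → ·
  covered (28 px):
    · · · · · · · · ·
    · · · · · · · · ·
    · · · · █ █ █ █ ·
    █ █ █ █ █ █ █ · ·
    █ █ █ █ █ █ · · ·
    █ █ █ █ █ · · · ·
    · █ █ █ · · · · ·
    · █ █ · · · · · ·
    · █ · · · · · · ·
    · · · · · · · · ·
    · · · · · · · · ·
T2:
  2·area = 8  (B↔C swapped to make it positive)
  edge (16, 14)→(14, 12): d=(-2,-2) top-left  bias=+0
  edge (14, 12)→(8, 2): d=(-6,-10) top-left  bias=+0
  edge (8, 2)→(16, 14): d=(8,12) right/bottom  bias=-1
    (1,0)@(3, 1): e=[0,-44,52] → ·  [on edge]
    (2,1)@(5, 3): e=[0,-36,44] → ·  [on edge]
    (3,2)@(7, 5): e=[0,-28,36] → ·  [on edge]
    (4,3)@(9, 7): e=[0,-20,28] → ·  [on edge]
    (5,3)@(11, 7): e=[4,0,4] → █  [on edge]
    (6,3)@(13, 7): e=[8,20,-20] → ·
    (5,4)@(11, 9): e=[0,-12,20] → ·  [on edge]
    (6,5)@(13, 11): e=[0,-4,12] → ·  [on edge]
    (7,6)@(15, 13): e=[0,4,4] → █  [on edge]
    (8,6)@(17, 13): e=[4,24,-20] → ·
    (7,7)@(15, 15): e=[-4,-8,20] → ·
    (8,7)@(17, 15): e=[0,12,-4] → ·  [on edge]
    (8,8)@(17, 17): e=[-4,0,12] → ·  [on edge]
  covered (2 px):
    · · · · · · · · ·
    · · · · · · · · ·
    · · · · · · · · ·
    · · · · · █ · · ·
    · · · · · · · · ·
    · · · · · · · · ·
    · · · · · · · █ ·
    · · · · · · · · ·
    · · · · · · · · ·
    · · · · · · · · ·
    · · · · · · · · ·
T3:
  2·area = 24
  edge (12, 14)→(6, 8): d=(-6,-6) top-left  bias=+0
  edge (6, 8)→(8, 6): d=(2,-2) top-left  bias=+0
  edge (8, 6)→(12, 14): d=(4,8) right/bottom  bias=-1
    (6,0)@(13, 1): e=[84,0,-60] → ·  [on edge]
    (0,1)@(1, 3): e=[0,-20,44] → ·  [on edge]
    (5,1)@(11, 3): e=[60,0,-36] → ·  [on edge]
    (1,2)@(3, 5): e=[0,-12,36] → ·  [on edge]
    (4,2)@(9, 5): e=[36,0,-12] → ·  [on edge]
    (2,3)@(5, 7): e=[0,-4,28] → ·  [on edge]
    (3,3)@(7, 7): e=[12,0,12] → █  [on edge]
    (4,3)@(9, 7): e=[24,4,-4] → ·
    (2,4)@(5, 9): e=[-12,0,36] → ·  [on edge]
    (3,4)@(7, 9): e=[0,4,20] → █  [on edge]
    (4,4)@(9, 9): e=[12,8,4] → █
    (5,4)@(11, 9): e=[24,12,-12] → ·
    (1,5)@(3, 11): e=[-36,0,60] → ·  [on edge]
    (4,5)@(9, 11): e=[0,12,12] → █  [on edge]
    (0,6)@(1, 13): e=[-60,0,84] → ·  [on edge]
    (5,6)@(11, 13): e=[0,20,4] → █  [on edge]
    (6,7)@(13, 15): e=[0,28,-4] → ·  [on edge]
    (7,8)@(15, 17): e=[0,36,-12] → ·  [on edge]
    (8,9)@(17, 19): e=[0,44,-20] → ·  [on edge]
  covered (5 px):
    · · · · · · · · ·
    · · · · · · · · ·
    · · · · · · · · ·
    · · · █ · · · · ·
    · · · █ █ · · · ·
    · · · · █ · · · ·
    · · · · · █ · · ·
    · · · · · · · · ·
    · · · · · · · · ·
    · · · · · · · · ·
    · · · · · · · · ·
T4:
  2·area = 20  (B↔C swapped to make it positive)
  edge (4, 4)→(8, 2): d=(4,-2) top-left  bias=+0
  edge (8, 2)→(10, 6): d=(2,4) right/bottom  bias=-1
  edge (10, 6)→(4, 4): d=(-6,-2) top-left  bias=+0
    (0,1)@(1, 3): e=[-10,30,0] → ·  [on edge]
    (3,1)@(7, 3): e=[2,6,12] → █
    (4,1)@(9, 3): e=[6,-2,16] → ·
    (3,2)@(7, 5): e=[10,10,0] → █  [on edge]
    (4,2)@(9, 5): e=[14,2,4] → █
    (5,2)@(11, 5): e=[18,-6,8] → ·
    (3,3)@(7, 7): e=[18,14,-12] → ·
    (4,3)@(9, 7): e=[22,6,-8] → ·
    (6,3)@(13, 7): e=[30,-10,0] → ·  [on edge]
  covered (3 px):
    · · · · · · · · ·
    · · · █ · · · · ·
    · · · █ █ · · · ·
    · · · · · · · · ·
    · · · · · · · · ·
    · · · · · · · · ·
    · · · · · · · · ·
    · · · · · · · · ·
    · · · · · · · · ·
    · · · · · · · · ·
    · · · · · · · · ·

Z-buffer (winner per pixel, '.' = empty):
  . . . 0 0 . . . .
  . . . 4 0 . . . .
  . . . 4 4 1 1 1 .
  1 1 1 3 1 2 1 . .
  1 1 1 3 3 1 . . .
  1 1 1 1 3 . 0 . .
  . 1 1 1 . 3 0 2 .
  . 1 1 . . . . . .
  . 1 . . . . . 0 .
  . . . . . . . . .
  . . . . . . . . .

Answer: -1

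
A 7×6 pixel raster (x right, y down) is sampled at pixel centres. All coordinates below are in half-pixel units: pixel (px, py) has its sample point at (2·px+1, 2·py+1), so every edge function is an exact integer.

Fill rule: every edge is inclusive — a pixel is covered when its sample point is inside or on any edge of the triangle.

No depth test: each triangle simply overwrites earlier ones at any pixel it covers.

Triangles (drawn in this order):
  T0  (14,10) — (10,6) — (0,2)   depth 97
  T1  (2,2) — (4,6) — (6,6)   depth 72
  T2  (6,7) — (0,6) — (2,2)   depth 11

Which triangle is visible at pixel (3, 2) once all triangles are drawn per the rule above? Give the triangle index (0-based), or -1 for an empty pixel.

T0:
  2·area = 24  (B↔C swapped to make it positive)
  edge (14, 10)→(0, 2): d=(-14,-8) inclusive
  edge (0, 2)→(10, 6): d=(10,4) inclusive
  edge (10, 6)→(14, 10): d=(4,4) inclusive
    (2,0)@(5, 1): e=[54,-30,0] → ·  [on edge]
    (3,1)@(7, 3): e=[42,-18,0] → ·  [on edge]
    (3,2)@(7, 5): e=[14,2,8] → #
    (4,2)@(9, 5): e=[30,-6,0] → ·  [on edge]
    (3,3)@(7, 7): e=[-14,22,16] → ·
    (4,3)@(9, 7): e=[2,14,8] → #
    (5,3)@(11, 7): e=[18,6,0] → #  [on edge]
    (6,3)@(13, 7): e=[34,-2,-8] → ·
    (4,4)@(9, 9): e=[-26,34,16] → ·
    (5,4)@(11, 9): e=[-10,26,8] → ·
    (6,4)@(13, 9): e=[6,18,0] → #  [on edge]
    (6,5)@(13, 11): e=[-22,38,8] → ·
  covered (4 px):
    · · · · · · ·
    · · · · · · ·
    · · · # · · ·
    · · · · # # ·
    · · · · · · #
    · · · · · · ·
T1:
  2·area = 8  (B↔C swapped to make it positive)
  edge (2, 2)→(6, 6): d=(4,4) inclusive
  edge (6, 6)→(4, 6): d=(-2,0) inclusive
  edge (4, 6)→(2, 2): d=(-2,-4) inclusive
    (0,0)@(1, 1): e=[0,10,-2] → ·  [on edge]
    (1,1)@(3, 3): e=[0,6,2] → #  [on edge]
    (2,1)@(5, 3): e=[-8,6,10] → ·
    (1,2)@(3, 5): e=[8,2,-2] → ·
    (2,2)@(5, 5): e=[0,2,6] → #  [on edge]
    (3,2)@(7, 5): e=[-8,2,14] → ·
    (2,3)@(5, 7): e=[8,-2,2] → ·
    (3,3)@(7, 7): e=[0,-2,10] → ·  [on edge]
    (4,4)@(9, 9): e=[0,-6,14] → ·  [on edge]
    (5,5)@(11, 11): e=[0,-10,18] → ·  [on edge]
  covered (2 px):
    · · · · · · ·
    · # · · · · ·
    · · # · · · ·
    · · · · · · ·
    · · · · · · ·
    · · · · · · ·
T2:
  2·area = 26
  edge (6, 7)→(0, 6): d=(-6,-1) inclusive
  edge (0, 6)→(2, 2): d=(2,-4) inclusive
  edge (2, 2)→(6, 7): d=(4,5) inclusive
    (0,2)@(1, 5): e=[7,2,17] → #
    (1,2)@(3, 5): e=[9,10,7] → #
    (2,2)@(5, 5): e=[11,18,-3] → ·
    (0,3)@(1, 7): e=[-5,6,25] → ·
    (1,3)@(3, 7): e=[-3,14,15] → ·
  covered (2 px):
    · · · · · · ·
    · · · · · · ·
    # # · · · · ·
    · · · · · · ·
    · · · · · · ·
    · · · · · · ·

Z-buffer (winner per pixel, '.' = empty):
  . . . . . . .
  . 1 . . . . .
  2 2 1 0 . . .
  . . . . 0 0 .
  . . . . . . 0
  . . . . . . .

Result: 0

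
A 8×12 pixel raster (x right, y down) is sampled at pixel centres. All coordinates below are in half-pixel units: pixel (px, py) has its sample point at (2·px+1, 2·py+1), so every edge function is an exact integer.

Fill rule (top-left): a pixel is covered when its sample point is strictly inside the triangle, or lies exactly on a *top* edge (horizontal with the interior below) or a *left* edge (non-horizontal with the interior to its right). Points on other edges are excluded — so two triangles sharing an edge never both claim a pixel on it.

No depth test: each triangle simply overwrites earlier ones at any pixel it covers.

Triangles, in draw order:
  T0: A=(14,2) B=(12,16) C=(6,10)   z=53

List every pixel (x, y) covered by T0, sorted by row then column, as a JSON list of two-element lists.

T0:
  2·area = 96
  edge (14, 2)→(12, 16): d=(-2,14) right/bottom  bias=-1
  edge (12, 16)→(6, 10): d=(-6,-6) top-left  bias=+0
  edge (6, 10)→(14, 2): d=(8,-8) top-left  bias=+0
    (7,0)@(15, 1): e=[-12,108,0] → ·  [on edge]
    (6,1)@(13, 3): e=[12,84,0] → █  [on edge]
    (7,1)@(15, 3): e=[-16,96,16] → ·
    (0,2)@(1, 5): e=[176,0,-80] → ·  [on edge]
    (5,2)@(11, 5): e=[36,60,0] → █  [on edge]
    (7,2)@(15, 5): e=[-20,84,32] → ·
    (1,3)@(3, 7): e=[144,0,-48] → ·  [on edge]
    (4,3)@(9, 7): e=[60,36,0] → █  [on edge]
    (7,3)@(15, 7): e=[-24,72,48] → ·
    (2,4)@(5, 9): e=[112,0,-16] → ·  [on edge]
    (3,4)@(7, 9): e=[84,12,0] → █  [on edge]
    (6,4)@(13, 9): e=[0,48,48] → ·  [on edge]
    (2,5)@(5, 11): e=[108,-12,0] → ·  [on edge]
    (3,5)@(7, 11): e=[80,0,16] → █  [on edge]
    (1,6)@(3, 13): e=[132,-36,0] → ·  [on edge]
    (4,6)@(9, 13): e=[48,0,48] → █  [on edge]
    (0,7)@(1, 15): e=[156,-60,0] → ·  [on edge]
    (5,7)@(11, 15): e=[16,0,80] → █  [on edge]
    (6,8)@(13, 17): e=[-16,0,112] → ·  [on edge]
    (7,9)@(15, 19): e=[-48,0,144] → ·  [on edge]
    (5,11)@(11, 23): e=[0,-48,144] → ·  [on edge]
  covered (15 px):
    · · · · · · · ·
    · · · · · · █ ·
    · · · · · █ █ ·
    · · · · █ █ █ ·
    · · · █ █ █ · ·
    · · · █ █ █ · ·
    · · · · █ █ · ·
    · · · · · █ · ·
    · · · · · · · ·
    · · · · · · · ·
    · · · · · · · ·
    · · · · · · · ·

Answer: [[6,1],[5,2],[6,2],[4,3],[5,3],[6,3],[3,4],[4,4],[5,4],[3,5],[4,5],[5,5],[4,6],[5,6],[5,7]]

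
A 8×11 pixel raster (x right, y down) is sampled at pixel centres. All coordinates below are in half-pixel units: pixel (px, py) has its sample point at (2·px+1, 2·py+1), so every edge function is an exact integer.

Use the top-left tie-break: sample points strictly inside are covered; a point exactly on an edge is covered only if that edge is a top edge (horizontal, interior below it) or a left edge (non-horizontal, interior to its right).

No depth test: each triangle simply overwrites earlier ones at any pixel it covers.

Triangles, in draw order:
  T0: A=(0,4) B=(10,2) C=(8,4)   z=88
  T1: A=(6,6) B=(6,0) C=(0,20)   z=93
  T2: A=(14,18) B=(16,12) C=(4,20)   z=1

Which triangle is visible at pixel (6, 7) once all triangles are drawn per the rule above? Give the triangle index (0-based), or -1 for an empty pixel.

T0:
  2·area = 16
  edge (0, 4)→(10, 2): d=(10,-2) top-left  bias=+0
  edge (10, 2)→(8, 4): d=(-2,2) right/bottom  bias=-1
  edge (8, 4)→(0, 4): d=(-8,0) right/bottom  bias=-1
    (5,0)@(11, 1): e=[-8,0,24] → ·  [on edge]
    (7,0)@(15, 1): e=[0,-8,24] → ·  [on edge]
    (2,1)@(5, 3): e=[0,8,8] → █  [on edge]
    (3,1)@(7, 3): e=[4,4,8] → █
    (4,1)@(9, 3): e=[8,0,8] → ·  [on edge]
    (2,2)@(5, 5): e=[20,4,-8] → ·
    (3,2)@(7, 5): e=[24,0,-8] → ·  [on edge]
    (2,3)@(5, 7): e=[40,0,-24] → ·  [on edge]
    (1,4)@(3, 9): e=[56,0,-40] → ·  [on edge]
    (0,5)@(1, 11): e=[72,0,-56] → ·  [on edge]
  covered (2 px):
    · · · · · · · ·
    · · █ █ · · · ·
    · · · · · · · ·
    · · · · · · · ·
    · · · · · · · ·
    · · · · · · · ·
    · · · · · · · ·
    · · · · · · · ·
    · · · · · · · ·
    · · · · · · · ·
    · · · · · · · ·
T1:
  2·area = 36  (B↔C swapped to make it positive)
  edge (6, 6)→(0, 20): d=(-6,14) right/bottom  bias=-1
  edge (0, 20)→(6, 0): d=(6,-20) top-left  bias=+0
  edge (6, 0)→(6, 6): d=(0,6) right/bottom  bias=-1
    (2,2)@(5, 5): e=[20,10,6] → █
    (3,2)@(7, 5): e=[-8,50,-6] → ·
    (2,3)@(5, 7): e=[8,22,6] → █
    (3,3)@(7, 7): e=[-20,62,-6] → ·
    (2,4)@(5, 9): e=[-4,34,6] → ·
    (1,5)@(3, 11): e=[12,6,18] → █
    (2,5)@(5, 11): e=[-16,46,6] → ·
    (1,6)@(3, 13): e=[0,18,18] → ·  [on edge]
    (0,8)@(1, 17): e=[4,2,30] → █
    (1,8)@(3, 17): e=[-24,42,18] → ·
    (0,9)@(1, 19): e=[-8,14,30] → ·
  covered (4 px):
    · · · · · · · ·
    · · · · · · · ·
    · · █ · · · · ·
    · · █ · · · · ·
    · · · · · · · ·
    · █ · · · · · ·
    · · · · · · · ·
    · · · · · · · ·
    █ · · · · · · ·
    · · · · · · · ·
    · · · · · · · ·
T2:
  2·area = 56  (B↔C swapped to make it positive)
  edge (14, 18)→(4, 20): d=(-10,2) right/bottom  bias=-1
  edge (4, 20)→(16, 12): d=(12,-8) top-left  bias=+0
  edge (16, 12)→(14, 18): d=(-2,6) right/bottom  bias=-1
    (7,6)@(15, 13): e=[48,4,4] → █
    (6,7)@(13, 15): e=[32,12,12] → █
    (7,7)@(15, 15): e=[28,28,0] → ·  [on edge]
    (4,8)@(9, 17): e=[20,4,32] → █
    (5,8)@(11, 17): e=[16,20,20] → █
    (7,8)@(15, 17): e=[8,52,-4] → ·
    (3,9)@(7, 19): e=[4,12,40] → █
    (4,9)@(9, 19): e=[0,28,28] → ·  [on edge]
    (5,9)@(11, 19): e=[-4,44,16] → ·
    (6,9)@(13, 19): e=[-8,60,4] → ·
    (3,10)@(7, 21): e=[-16,36,36] → ·
    (6,10)@(13, 21): e=[-28,84,0] → ·  [on edge]
  covered (6 px):
    · · · · · · · ·
    · · · · · · · ·
    · · · · · · · ·
    · · · · · · · ·
    · · · · · · · ·
    · · · · · · · ·
    · · · · · · · █
    · · · · · · █ ·
    · · · · █ █ █ ·
    · · · █ · · · ·
    · · · · · · · ·

Z-buffer (winner per pixel, '.' = empty):
  . . . . . . . .
  . . 0 0 . . . .
  . . 1 . . . . .
  . . 1 . . . . .
  . . . . . . . .
  . 1 . . . . . .
  . . . . . . . 2
  . . . . . . 2 .
  1 . . . 2 2 2 .
  . . . 2 . . . .
  . . . . . . . .

Result: 2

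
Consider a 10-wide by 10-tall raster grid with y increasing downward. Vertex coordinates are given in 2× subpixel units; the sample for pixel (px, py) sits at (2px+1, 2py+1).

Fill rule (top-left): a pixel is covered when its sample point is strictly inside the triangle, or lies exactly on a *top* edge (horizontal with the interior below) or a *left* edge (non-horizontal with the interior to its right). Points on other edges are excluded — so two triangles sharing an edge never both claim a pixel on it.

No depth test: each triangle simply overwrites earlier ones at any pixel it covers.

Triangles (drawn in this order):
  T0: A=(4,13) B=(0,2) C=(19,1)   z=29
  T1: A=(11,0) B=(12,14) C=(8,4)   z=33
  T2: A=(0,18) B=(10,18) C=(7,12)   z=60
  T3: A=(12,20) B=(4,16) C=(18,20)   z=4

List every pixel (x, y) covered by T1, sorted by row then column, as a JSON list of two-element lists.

T0:
  2·area = 213
  edge (4, 13)→(0, 2): d=(-4,-11) top-left  bias=+0
  edge (0, 2)→(19, 1): d=(19,-1) top-left  bias=+0
  edge (19, 1)→(4, 13): d=(-15,12) right/bottom  bias=-1
    (9,0)@(19, 1): e=[213,0,0] → .  [on edge]
    (0,1)@(1, 3): e=[7,20,186] → X
    (1,1)@(3, 3): e=[29,22,162] → X
    (2,1)@(5, 3): e=[51,24,138] → X
    (3,1)@(7, 3): e=[73,26,114] → X
    (4,1)@(9, 3): e=[95,28,90] → X
    (5,1)@(11, 3): e=[117,30,66] → X
    (6,1)@(13, 3): e=[139,32,42] → X
    (7,1)@(15, 3): e=[161,34,18] → X
    (8,1)@(17, 3): e=[183,36,-6] → .
    (0,2)@(1, 5): e=[-1,58,156] → .
    (1,2)@(3, 5): e=[21,60,132] → X
    (4,4)@(9, 9): e=[71,142,0] → .  [on edge]
  covered (23 px):
    . . . . . . . . . .
    X X X X X X X X . .
    . X X X X X X . . .
    . X X X X X . . . .
    . X X X . . . . . .
    . . X . . . . . . .
    . . . . . . . . . .
    . . . . . . . . . .
    . . . . . . . . . .
    . . . . . . . . . .
T1:
  2·area = 46
  edge (11, 0)→(12, 14): d=(1,14) right/bottom  bias=-1
  edge (12, 14)→(8, 4): d=(-4,-10) top-left  bias=+0
  edge (8, 4)→(11, 0): d=(3,-4) top-left  bias=+0
    (5,0)@(11, 1): e=[1,42,3] → X
    (6,0)@(13, 1): e=[-27,62,11] → .
    (4,1)@(9, 3): e=[31,14,1] → X
    (6,1)@(13, 3): e=[-25,54,17] → .
    (4,2)@(9, 5): e=[33,6,7] → X
    (6,2)@(13, 5): e=[-23,46,23] → .
    (4,3)@(9, 7): e=[35,-2,13] → .
    (5,3)@(11, 7): e=[7,18,21] → X
    (6,3)@(13, 7): e=[-21,38,29] → .
    (5,4)@(11, 9): e=[9,10,27] → X
    (6,4)@(13, 9): e=[-19,30,35] → .
    (5,5)@(11, 11): e=[11,2,33] → X
  covered (8 px):
    . . . . . X . . . .
    . . . . X X . . . .
    . . . . X X . . . .
    . . . . . X . . . .
    . . . . . X . . . .
    . . . . . X . . . .
    . . . . . . . . . .
    . . . . . . . . . .
    . . . . . . . . . .
    . . . . . . . . . .
T2:
  2·area = 60  (B↔C swapped to make it positive)
  edge (0, 18)→(7, 12): d=(7,-6) top-left  bias=+0
  edge (7, 12)→(10, 18): d=(3,6) right/bottom  bias=-1
  edge (10, 18)→(0, 18): d=(-10,0) right/bottom  bias=-1
    (3,6)@(7, 13): e=[7,3,50] → X
    (4,6)@(9, 13): e=[19,-9,50] → .
    (2,7)@(5, 15): e=[9,21,30] → X
    (4,7)@(9, 15): e=[33,-3,30] → .
    (1,8)@(3, 17): e=[11,39,10] → X
    (4,8)@(9, 17): e=[47,3,10] → X
    (5,8)@(11, 17): e=[59,-9,10] → .
    (1,9)@(3, 19): e=[25,45,-10] → .
    (2,9)@(5, 19): e=[37,33,-10] → .
    (3,9)@(7, 19): e=[49,21,-10] → .
    (4,9)@(9, 19): e=[61,9,-10] → .
  covered (7 px):
    . . . . . . . . . .
    . . . . . . . . . .
    . . . . . . . . . .
    . . . . . . . . . .
    . . . . . . . . . .
    . . . . . . . . . .
    . . . X . . . . . .
    . . X X . . . . . .
    . X X X X . . . . .
    . . . . . . . . . .
T3:
  2·area = 24
  edge (12, 20)→(4, 16): d=(-8,-4) top-left  bias=+0
  edge (4, 16)→(18, 20): d=(14,4) right/bottom  bias=-1
  edge (18, 20)→(12, 20): d=(-6,0) right/bottom  bias=-1
    (3,8)@(7, 17): e=[4,2,18] → X
    (4,8)@(9, 17): e=[12,-6,18] → .
    (3,9)@(7, 19): e=[-12,30,6] → .
    (5,9)@(11, 19): e=[4,14,6] → X
    (6,9)@(13, 19): e=[12,6,6] → X
    (7,9)@(15, 19): e=[20,-2,6] → .
  covered (3 px):
    . . . . . . . . . .
    . . . . . . . . . .
    . . . . . . . . . .
    . . . . . . . . . .
    . . . . . . . . . .
    . . . . . . . . . .
    . . . . . . . . . .
    . . . . . . . . . .
    . . . X . . . . . .
    . . . . . X X . . .

Result: [[5,0],[4,1],[5,1],[4,2],[5,2],[5,3],[5,4],[5,5]]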